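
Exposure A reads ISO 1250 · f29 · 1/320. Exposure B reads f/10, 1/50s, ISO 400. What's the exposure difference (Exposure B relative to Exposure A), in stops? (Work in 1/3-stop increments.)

4 stops brighter

Aperture: f/29 → f/25 → f/22 → f/20 → f/18 → f/16 → f/14 → f/13 → f/11 → f/10 — 3 stops wider (brighter).
Shutter speed: 1/320 → 1/250 → 1/200 → 1/160 → 1/125 → 1/100 → 1/80 → 1/60 → 1/50 — 2 2/3 stops longer (brighter).
ISO: 1250 → 1000 → 800 → 640 → 500 → 400 — 1 2/3 stops lower (darker).
Net: +3 +2 2/3 −1 2/3 = +4 stops.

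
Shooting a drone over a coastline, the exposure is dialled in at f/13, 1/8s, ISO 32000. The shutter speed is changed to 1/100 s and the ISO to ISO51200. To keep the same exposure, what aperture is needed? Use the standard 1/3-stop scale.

f/4.5

Shutter speed: 1/8 → 1/10 → 1/13 → 1/15 → 1/20 → 1/25 → 1/30 → 1/40 → 1/50 → 1/60 → 1/80 → 1/100 — 3 2/3 stops shorter (darker).
ISO: 32000 → 40000 → 51200 — 2/3 stop raised (brighter).
Net change so far: 3 stops darker. Offset with the aperture: f/13 → f/11 → f/10 → f/9 → f/8 → f/7.1 → f/6.3 → f/5.6 → f/5 → f/4.5.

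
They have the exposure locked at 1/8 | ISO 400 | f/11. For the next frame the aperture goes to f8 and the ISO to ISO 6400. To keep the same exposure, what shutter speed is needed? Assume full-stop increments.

1/250s

Aperture: f/11 → f/8 — 1 stop wider (brighter).
ISO: 400 → 800 → 1600 → 3200 → 6400 — 4 stops higher (brighter).
Net change so far: 5 stops brighter. Offset with the shutter speed: 1/8 → 1/15 → 1/30 → 1/60 → 1/125 → 1/250.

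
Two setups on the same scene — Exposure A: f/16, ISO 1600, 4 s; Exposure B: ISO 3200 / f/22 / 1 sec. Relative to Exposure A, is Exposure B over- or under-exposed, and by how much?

Aperture: f/16 → f/22 — 1 stop smaller aperture (darker).
Shutter speed: 4 → 2 → 1 — 2 stops shorter (darker).
ISO: 1600 → 3200 — 1 stop raised (brighter).
Net: −1 −2 +1 = −2 stops.

2 stops darker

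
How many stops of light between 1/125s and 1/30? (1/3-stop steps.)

1/125 → 1/100 → 1/80 → 1/60 → 1/50 → 1/40 → 1/30 — count the steps: 6 third-stops = 2 stops.

2 stops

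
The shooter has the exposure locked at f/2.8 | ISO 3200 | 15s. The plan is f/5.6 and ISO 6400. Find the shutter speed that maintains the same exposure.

30 s

Aperture: f/2.8 → f/4 → f/5.6 — 2 stops narrower (darker).
ISO: 3200 → 6400 — 1 stop raised (brighter).
Net change so far: 1 stop darker. Offset with the shutter speed: 15 → 30.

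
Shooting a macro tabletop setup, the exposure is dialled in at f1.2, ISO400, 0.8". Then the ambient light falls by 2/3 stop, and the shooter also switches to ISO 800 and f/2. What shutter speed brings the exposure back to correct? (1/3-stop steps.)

Scene light: 2/3 stop darker.
ISO: 400 → 500 → 640 → 800 — 1 stop higher (brighter).
Aperture: f/1.2 → f/1.4 → f/1.6 → f/1.8 → f/2 — 1 1/3 stops stopped down (darker).
Net so far: 1 stop darker. Shutter speed: 0.8 → 1 → 1.3 → 1.6.

1.6 s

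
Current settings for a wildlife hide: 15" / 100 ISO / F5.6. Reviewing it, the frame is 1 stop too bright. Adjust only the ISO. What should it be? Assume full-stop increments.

Overexposed by 1 stop → need 1 stop darker.
ISO: 100 → 50.

ISO 50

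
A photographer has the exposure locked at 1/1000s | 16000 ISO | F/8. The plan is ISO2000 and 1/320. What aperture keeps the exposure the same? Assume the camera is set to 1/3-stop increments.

ISO: 16000 → 12800 → 10000 → 8000 → 6400 → 5000 → 4000 → 3200 → 2500 → 2000 — 3 stops dropped (darker).
Shutter speed: 1/1000 → 1/800 → 1/640 → 1/500 → 1/400 → 1/320 — 1 2/3 stops longer (brighter).
Net change so far: 1 1/3 stops darker. Offset with the aperture: f/8 → f/7.1 → f/6.3 → f/5.6 → f/5.

f/5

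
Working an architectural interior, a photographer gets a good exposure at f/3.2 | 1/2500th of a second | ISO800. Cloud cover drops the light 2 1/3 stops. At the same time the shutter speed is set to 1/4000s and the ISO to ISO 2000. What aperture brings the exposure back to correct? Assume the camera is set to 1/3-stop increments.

Scene light: 2 1/3 stops darker.
Shutter speed: 1/2500 → 1/3200 → 1/4000 — 2/3 stop faster (darker).
ISO: 800 → 1000 → 1250 → 1600 → 2000 — 1 1/3 stops raised (brighter).
Net so far: 1 2/3 stops darker. Aperture: f/3.2 → f/2.8 → f/2.5 → f/2.2 → f/2 → f/1.8.

f/1.8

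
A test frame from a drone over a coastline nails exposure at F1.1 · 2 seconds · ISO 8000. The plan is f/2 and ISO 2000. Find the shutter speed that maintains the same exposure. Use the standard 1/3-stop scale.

25 s

Aperture: f/1.1 → f/1.2 → f/1.4 → f/1.6 → f/1.8 → f/2 — 1 2/3 stops smaller aperture (darker).
ISO: 8000 → 6400 → 5000 → 4000 → 3200 → 2500 → 2000 — 2 stops lower (darker).
Net change so far: 3 2/3 stops darker. Offset with the shutter speed: 2 → 2.5 → 3.2 → 4 → 5 → 6 → 8 → 10 → 13 → 15 → 20 → 25.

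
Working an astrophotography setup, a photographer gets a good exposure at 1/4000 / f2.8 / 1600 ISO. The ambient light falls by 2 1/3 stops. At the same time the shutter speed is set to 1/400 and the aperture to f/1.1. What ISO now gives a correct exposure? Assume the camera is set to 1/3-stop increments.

Scene light: 2 1/3 stops darker.
Shutter speed: 1/4000 → 1/3200 → 1/2500 → 1/2000 → 1/1600 → 1/1250 → 1/1000 → 1/800 → 1/640 → 1/500 → 1/400 — 3 1/3 stops slower (brighter).
Aperture: f/2.8 → f/2.5 → f/2.2 → f/2 → f/1.8 → f/1.6 → f/1.4 → f/1.2 → f/1.1 — 2 2/3 stops opened up (brighter).
Net so far: 3 2/3 stops brighter. ISO: 1600 → 1250 → 1000 → 800 → 640 → 500 → 400 → 320 → 250 → 200 → 160 → 125.

ISO 125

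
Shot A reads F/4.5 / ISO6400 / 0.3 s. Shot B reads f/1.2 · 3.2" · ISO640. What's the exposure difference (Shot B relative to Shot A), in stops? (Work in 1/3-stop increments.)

3 2/3 stops brighter

Aperture: f/4.5 → f/4 → f/3.5 → f/3.2 → f/2.8 → f/2.5 → f/2.2 → f/2 → f/1.8 → f/1.6 → f/1.4 → f/1.2 — 3 2/3 stops opened up (brighter).
Shutter speed: 0.3 → 0.4 → 0.5 → 0.6 → 0.8 → 1 → 1.3 → 1.6 → 2 → 2.5 → 3.2 — 3 1/3 stops slower (brighter).
ISO: 6400 → 5000 → 4000 → 3200 → 2500 → 2000 → 1600 → 1250 → 1000 → 800 → 640 — 3 1/3 stops dropped (darker).
Net: +3 2/3 +3 1/3 −3 1/3 = +3 2/3 stops.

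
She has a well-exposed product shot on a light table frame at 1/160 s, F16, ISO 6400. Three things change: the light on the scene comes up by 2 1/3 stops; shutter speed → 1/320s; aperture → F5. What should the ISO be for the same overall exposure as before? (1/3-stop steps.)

Scene light: 2 1/3 stops brighter.
Shutter speed: 1/160 → 1/200 → 1/250 → 1/320 — 1 stop shorter (darker).
Aperture: f/16 → f/14 → f/13 → f/11 → f/10 → f/9 → f/8 → f/7.1 → f/6.3 → f/5.6 → f/5 — 3 1/3 stops opened up (brighter).
Net so far: 4 2/3 stops brighter. ISO: 6400 → 5000 → 4000 → 3200 → 2500 → 2000 → 1600 → 1250 → 1000 → 800 → 640 → 500 → 400 → 320 → 250.

ISO 250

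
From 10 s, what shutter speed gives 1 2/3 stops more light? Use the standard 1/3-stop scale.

Shutter speed: 10 → 13 → 15 → 20 → 25 → 30 — 1 2/3 stops longer (brighter).

30 s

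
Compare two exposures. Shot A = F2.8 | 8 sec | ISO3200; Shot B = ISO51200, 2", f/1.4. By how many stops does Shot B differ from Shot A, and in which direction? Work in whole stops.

Aperture: f/2.8 → f/2 → f/1.4 — 2 stops wider (brighter).
Shutter speed: 8 → 4 → 2 — 2 stops shorter (darker).
ISO: 3200 → 6400 → 12800 → 25600 → 51200 — 4 stops raised (brighter).
Net: +2 −2 +4 = +4 stops.

4 stops brighter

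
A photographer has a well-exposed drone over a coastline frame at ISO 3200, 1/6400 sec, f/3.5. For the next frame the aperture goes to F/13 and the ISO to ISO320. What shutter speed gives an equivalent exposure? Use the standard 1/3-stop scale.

1/50s

Aperture: f/3.5 → f/4 → f/4.5 → f/5 → f/5.6 → f/6.3 → f/7.1 → f/8 → f/9 → f/10 → f/11 → f/13 — 3 2/3 stops narrower (darker).
ISO: 3200 → 2500 → 2000 → 1600 → 1250 → 1000 → 800 → 640 → 500 → 400 → 320 — 3 1/3 stops lower (darker).
Net change so far: 7 stops darker. Offset with the shutter speed: 1/6400 → 1/5000 → 1/4000 → 1/3200 → 1/2500 → 1/2000 → 1/1600 → 1/1250 → 1/1000 → 1/800 → 1/640 → 1/500 → 1/400 → 1/320 → 1/250 → 1/200 → 1/160 → 1/125 → 1/100 → 1/80 → 1/60 → 1/50.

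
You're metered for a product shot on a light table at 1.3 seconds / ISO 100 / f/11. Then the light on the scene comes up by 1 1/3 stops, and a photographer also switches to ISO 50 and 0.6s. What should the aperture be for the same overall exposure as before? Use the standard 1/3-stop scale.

Scene light: 1 1/3 stops brighter.
ISO: 100 → 80 → 64 → 50 — 1 stop lower (darker).
Shutter speed: 1.3 → 1 → 0.8 → 0.6 — 1 stop faster (darker).
Net so far: 2/3 stop darker. Aperture: f/11 → f/10 → f/9.

f/9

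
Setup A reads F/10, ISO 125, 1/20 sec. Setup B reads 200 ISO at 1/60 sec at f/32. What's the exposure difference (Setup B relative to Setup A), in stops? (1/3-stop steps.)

4 1/3 stops darker

Aperture: f/10 → f/11 → f/13 → f/14 → f/16 → f/18 → f/20 → f/22 → f/25 → f/29 → f/32 — 3 1/3 stops stopped down (darker).
Shutter speed: 1/20 → 1/25 → 1/30 → 1/40 → 1/50 → 1/60 — 1 2/3 stops shorter (darker).
ISO: 125 → 160 → 200 — 2/3 stop higher (brighter).
Net: −3 1/3 −1 2/3 +2/3 = −4 1/3 stops.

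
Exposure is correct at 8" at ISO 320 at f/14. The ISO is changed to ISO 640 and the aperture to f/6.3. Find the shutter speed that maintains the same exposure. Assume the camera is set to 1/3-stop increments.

ISO: 320 → 400 → 500 → 640 — 1 stop raised (brighter).
Aperture: f/14 → f/13 → f/11 → f/10 → f/9 → f/8 → f/7.1 → f/6.3 — 2 1/3 stops wider (brighter).
Net change so far: 3 1/3 stops brighter. Offset with the shutter speed: 8 → 6 → 5 → 4 → 3.2 → 2.5 → 2 → 1.6 → 1.3 → 1 → 0.8.

0.8 s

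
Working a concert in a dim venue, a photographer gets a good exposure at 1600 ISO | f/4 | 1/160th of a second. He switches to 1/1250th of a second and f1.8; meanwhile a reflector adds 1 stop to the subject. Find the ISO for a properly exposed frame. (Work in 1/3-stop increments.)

Scene light: 1 stop brighter.
Shutter speed: 1/160 → 1/200 → 1/250 → 1/320 → 1/400 → 1/500 → 1/640 → 1/800 → 1/1000 → 1/1250 — 3 stops shorter (darker).
Aperture: f/4 → f/3.5 → f/3.2 → f/2.8 → f/2.5 → f/2.2 → f/2 → f/1.8 — 2 1/3 stops opened up (brighter).
Net so far: 1/3 stop brighter. ISO: 1600 → 1250.

ISO 1250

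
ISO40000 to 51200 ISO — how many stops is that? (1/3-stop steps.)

40000 → 51200 — count the steps: 1 third-stops = 1/3 stop.

1/3 stop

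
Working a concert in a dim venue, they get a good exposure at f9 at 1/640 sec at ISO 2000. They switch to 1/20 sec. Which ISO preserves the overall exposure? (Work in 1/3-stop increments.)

Shutter speed: 1/640 → 1/500 → 1/400 → 1/320 → 1/250 → 1/200 → 1/160 → 1/125 → 1/100 → 1/80 → 1/60 → 1/50 → 1/40 → 1/30 → 1/25 → 1/20 — 5 stops slower (brighter).
Need 5 stops darker from the ISO: 2000 → 1600 → 1250 → 1000 → 800 → 640 → 500 → 400 → 320 → 250 → 200 → 160 → 125 → 100 → 80 → 64.

ISO 64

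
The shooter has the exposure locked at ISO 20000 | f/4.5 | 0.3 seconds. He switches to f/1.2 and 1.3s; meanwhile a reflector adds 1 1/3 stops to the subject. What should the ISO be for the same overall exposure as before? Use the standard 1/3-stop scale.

Scene light: 1 1/3 stops brighter.
Aperture: f/4.5 → f/4 → f/3.5 → f/3.2 → f/2.8 → f/2.5 → f/2.2 → f/2 → f/1.8 → f/1.6 → f/1.4 → f/1.2 — 3 2/3 stops opened up (brighter).
Shutter speed: 0.3 → 0.4 → 0.5 → 0.6 → 0.8 → 1 → 1.3 — 2 stops slower (brighter).
Net so far: 7 stops brighter. ISO: 20000 → 16000 → 12800 → 10000 → 8000 → 6400 → 5000 → 4000 → 3200 → 2500 → 2000 → 1600 → 1250 → 1000 → 800 → 640 → 500 → 400 → 320 → 250 → 200 → 160.

ISO 160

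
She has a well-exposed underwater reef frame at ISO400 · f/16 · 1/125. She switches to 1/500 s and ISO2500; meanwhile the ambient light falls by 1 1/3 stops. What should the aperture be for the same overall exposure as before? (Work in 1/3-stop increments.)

Scene light: 1 1/3 stops darker.
Shutter speed: 1/125 → 1/160 → 1/200 → 1/250 → 1/320 → 1/400 → 1/500 — 2 stops shorter (darker).
ISO: 400 → 500 → 640 → 800 → 1000 → 1250 → 1600 → 2000 → 2500 — 2 2/3 stops raised (brighter).
Net so far: 2/3 stop darker. Aperture: f/16 → f/14 → f/13.

f/13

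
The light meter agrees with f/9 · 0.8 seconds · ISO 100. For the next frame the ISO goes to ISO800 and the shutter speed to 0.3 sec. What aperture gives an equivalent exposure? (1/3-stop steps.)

f/16

ISO: 100 → 125 → 160 → 200 → 250 → 320 → 400 → 500 → 640 → 800 — 3 stops raised (brighter).
Shutter speed: 0.8 → 0.6 → 0.5 → 0.4 → 0.3 — 1 1/3 stops shorter (darker).
Net change so far: 1 2/3 stops brighter. Offset with the aperture: f/9 → f/10 → f/11 → f/13 → f/14 → f/16.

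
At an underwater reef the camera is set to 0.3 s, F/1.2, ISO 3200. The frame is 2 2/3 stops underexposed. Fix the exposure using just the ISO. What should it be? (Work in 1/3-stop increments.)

Underexposed by 2 2/3 stops → need 2 2/3 stops brighter.
ISO: 3200 → 4000 → 5000 → 6400 → 8000 → 10000 → 12800 → 16000 → 20000.

ISO 20000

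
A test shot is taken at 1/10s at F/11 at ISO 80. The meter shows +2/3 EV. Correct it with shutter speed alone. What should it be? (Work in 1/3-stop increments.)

Overexposed by 2/3 stop → need 2/3 stop darker.
Shutter speed: 1/10 → 1/13 → 1/15.

1/15s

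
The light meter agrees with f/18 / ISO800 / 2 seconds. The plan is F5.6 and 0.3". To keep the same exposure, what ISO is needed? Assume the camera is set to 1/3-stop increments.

ISO 500

Aperture: f/18 → f/16 → f/14 → f/13 → f/11 → f/10 → f/9 → f/8 → f/7.1 → f/6.3 → f/5.6 — 3 1/3 stops larger aperture (brighter).
Shutter speed: 2 → 1.6 → 1.3 → 1 → 0.8 → 0.6 → 0.5 → 0.4 → 0.3 — 2 2/3 stops shorter (darker).
Net change so far: 2/3 stop brighter. Offset with the ISO: 800 → 640 → 500.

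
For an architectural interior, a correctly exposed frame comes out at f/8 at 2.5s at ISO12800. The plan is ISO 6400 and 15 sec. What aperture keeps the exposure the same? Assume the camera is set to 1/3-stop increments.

f/14

ISO: 12800 → 10000 → 8000 → 6400 — 1 stop lower (darker).
Shutter speed: 2.5 → 3.2 → 4 → 5 → 6 → 8 → 10 → 13 → 15 — 2 2/3 stops slower (brighter).
Net change so far: 1 2/3 stops brighter. Offset with the aperture: f/8 → f/9 → f/10 → f/11 → f/13 → f/14.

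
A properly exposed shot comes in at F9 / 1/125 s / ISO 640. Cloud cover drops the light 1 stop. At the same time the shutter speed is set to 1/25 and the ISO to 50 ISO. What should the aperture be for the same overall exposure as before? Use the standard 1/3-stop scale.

Scene light: 1 stop darker.
Shutter speed: 1/125 → 1/100 → 1/80 → 1/60 → 1/50 → 1/40 → 1/30 → 1/25 — 2 1/3 stops longer (brighter).
ISO: 640 → 500 → 400 → 320 → 250 → 200 → 160 → 125 → 100 → 80 → 64 → 50 — 3 2/3 stops lower (darker).
Net so far: 2 1/3 stops darker. Aperture: f/9 → f/8 → f/7.1 → f/6.3 → f/5.6 → f/5 → f/4.5 → f/4.

f/4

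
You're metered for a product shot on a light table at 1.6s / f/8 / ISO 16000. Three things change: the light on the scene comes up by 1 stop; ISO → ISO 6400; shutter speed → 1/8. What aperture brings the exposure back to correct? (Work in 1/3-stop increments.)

f/2

Scene light: 1 stop brighter.
ISO: 16000 → 12800 → 10000 → 8000 → 6400 — 1 1/3 stops dropped (darker).
Shutter speed: 1.6 → 1.3 → 1 → 0.8 → 0.6 → 0.5 → 0.4 → 0.3 → 1/4 → 1/5 → 1/6 → 1/8 — 3 2/3 stops shorter (darker).
Net so far: 4 stops darker. Aperture: f/8 → f/7.1 → f/6.3 → f/5.6 → f/5 → f/4.5 → f/4 → f/3.5 → f/3.2 → f/2.8 → f/2.5 → f/2.2 → f/2.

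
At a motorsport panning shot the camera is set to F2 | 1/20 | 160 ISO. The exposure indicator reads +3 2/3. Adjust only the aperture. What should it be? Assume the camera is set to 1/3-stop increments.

f/7.1

Overexposed by 3 2/3 stops → need 3 2/3 stops darker.
Aperture: f/2 → f/2.2 → f/2.5 → f/2.8 → f/3.2 → f/3.5 → f/4 → f/4.5 → f/5 → f/5.6 → f/6.3 → f/7.1.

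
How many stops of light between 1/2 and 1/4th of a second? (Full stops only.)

1 stop

1/2 → 1/4 — count the steps: 1 stop.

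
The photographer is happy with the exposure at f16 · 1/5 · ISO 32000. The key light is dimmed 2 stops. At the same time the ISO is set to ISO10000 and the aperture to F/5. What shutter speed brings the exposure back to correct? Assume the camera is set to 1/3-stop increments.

1/4s

Scene light: 2 stops darker.
ISO: 32000 → 25600 → 20000 → 16000 → 12800 → 10000 — 1 2/3 stops lower (darker).
Aperture: f/16 → f/14 → f/13 → f/11 → f/10 → f/9 → f/8 → f/7.1 → f/6.3 → f/5.6 → f/5 — 3 1/3 stops wider (brighter).
Net so far: 1/3 stop darker. Shutter speed: 1/5 → 1/4.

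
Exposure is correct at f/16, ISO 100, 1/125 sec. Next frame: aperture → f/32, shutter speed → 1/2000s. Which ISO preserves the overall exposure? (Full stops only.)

ISO 6400

Aperture: f/16 → f/22 → f/32 — 2 stops stopped down (darker).
Shutter speed: 1/125 → 1/250 → 1/500 → 1/1000 → 1/2000 — 4 stops faster (darker).
Net change so far: 6 stops darker. Offset with the ISO: 100 → 200 → 400 → 800 → 1600 → 3200 → 6400.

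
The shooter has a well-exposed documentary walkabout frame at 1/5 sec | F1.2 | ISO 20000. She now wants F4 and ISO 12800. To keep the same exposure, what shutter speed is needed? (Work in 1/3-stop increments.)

Aperture: f/1.2 → f/1.4 → f/1.6 → f/1.8 → f/2 → f/2.2 → f/2.5 → f/2.8 → f/3.2 → f/3.5 → f/4 — 3 1/3 stops narrower (darker).
ISO: 20000 → 16000 → 12800 — 2/3 stop dropped (darker).
Net change so far: 4 stops darker. Offset with the shutter speed: 1/5 → 1/4 → 0.3 → 0.4 → 0.5 → 0.6 → 0.8 → 1 → 1.3 → 1.6 → 2 → 2.5 → 3.2.

3.2 s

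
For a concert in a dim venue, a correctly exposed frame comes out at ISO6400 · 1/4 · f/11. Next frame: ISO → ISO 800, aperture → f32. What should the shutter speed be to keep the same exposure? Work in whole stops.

ISO: 6400 → 3200 → 1600 → 800 — 3 stops lower (darker).
Aperture: f/11 → f/16 → f/22 → f/32 — 3 stops smaller aperture (darker).
Net change so far: 6 stops darker. Offset with the shutter speed: 1/4 → 1/2 → 1 → 2 → 4 → 8 → 15.

15 s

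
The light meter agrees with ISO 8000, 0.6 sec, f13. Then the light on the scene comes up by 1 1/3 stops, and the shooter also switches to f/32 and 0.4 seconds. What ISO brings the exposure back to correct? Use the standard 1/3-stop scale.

Scene light: 1 1/3 stops brighter.
Aperture: f/13 → f/14 → f/16 → f/18 → f/20 → f/22 → f/25 → f/29 → f/32 — 2 2/3 stops smaller aperture (darker).
Shutter speed: 0.6 → 0.5 → 0.4 — 2/3 stop shorter (darker).
Net so far: 2 stops darker. ISO: 8000 → 10000 → 12800 → 16000 → 20000 → 25600 → 32000.

ISO 32000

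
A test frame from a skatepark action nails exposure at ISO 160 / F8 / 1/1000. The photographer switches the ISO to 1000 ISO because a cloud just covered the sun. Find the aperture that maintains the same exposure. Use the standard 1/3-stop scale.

ISO: 160 → 200 → 250 → 320 → 400 → 500 → 640 → 800 → 1000 — 2 2/3 stops raised (brighter).
Need 2 2/3 stops darker from the aperture: f/8 → f/9 → f/10 → f/11 → f/13 → f/14 → f/16 → f/18 → f/20.

f/20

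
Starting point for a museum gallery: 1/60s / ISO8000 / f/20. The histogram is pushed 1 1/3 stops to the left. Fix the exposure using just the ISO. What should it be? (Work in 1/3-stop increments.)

Underexposed by 1 1/3 stops → need 1 1/3 stops brighter.
ISO: 8000 → 10000 → 12800 → 16000 → 20000.

ISO 20000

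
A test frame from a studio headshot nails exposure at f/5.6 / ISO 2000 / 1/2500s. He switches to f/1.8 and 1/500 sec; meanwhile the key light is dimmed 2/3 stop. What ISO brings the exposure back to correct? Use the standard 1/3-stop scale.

ISO 64

Scene light: 2/3 stop darker.
Aperture: f/5.6 → f/5 → f/4.5 → f/4 → f/3.5 → f/3.2 → f/2.8 → f/2.5 → f/2.2 → f/2 → f/1.8 — 3 1/3 stops opened up (brighter).
Shutter speed: 1/2500 → 1/2000 → 1/1600 → 1/1250 → 1/1000 → 1/800 → 1/640 → 1/500 — 2 1/3 stops slower (brighter).
Net so far: 5 stops brighter. ISO: 2000 → 1600 → 1250 → 1000 → 800 → 640 → 500 → 400 → 320 → 250 → 200 → 160 → 125 → 100 → 80 → 64.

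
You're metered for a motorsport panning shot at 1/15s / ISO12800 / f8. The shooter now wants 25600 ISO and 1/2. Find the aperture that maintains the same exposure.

ISO: 12800 → 25600 — 1 stop raised (brighter).
Shutter speed: 1/15 → 1/8 → 1/4 → 1/2 — 3 stops slower (brighter).
Net change so far: 4 stops brighter. Offset with the aperture: f/8 → f/11 → f/16 → f/22 → f/32.

f/32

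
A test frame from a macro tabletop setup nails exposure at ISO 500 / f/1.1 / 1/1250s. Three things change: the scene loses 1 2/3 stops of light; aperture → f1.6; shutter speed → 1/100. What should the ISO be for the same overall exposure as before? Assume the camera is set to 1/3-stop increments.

Scene light: 1 2/3 stops darker.
Aperture: f/1.1 → f/1.2 → f/1.4 → f/1.6 — 1 stop stopped down (darker).
Shutter speed: 1/1250 → 1/1000 → 1/800 → 1/640 → 1/500 → 1/400 → 1/320 → 1/250 → 1/200 → 1/160 → 1/125 → 1/100 — 3 2/3 stops longer (brighter).
Net so far: 1 stop brighter. ISO: 500 → 400 → 320 → 250.

ISO 250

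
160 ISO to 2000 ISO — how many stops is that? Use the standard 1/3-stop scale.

3 2/3 stops

160 → 200 → 250 → 320 → 400 → 500 → 640 → 800 → 1000 → 1250 → 1600 → 2000 — count the steps: 11 third-stops = 3 2/3 stops.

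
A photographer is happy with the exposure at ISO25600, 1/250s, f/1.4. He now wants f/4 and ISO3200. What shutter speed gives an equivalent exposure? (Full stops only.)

1/4s

Aperture: f/1.4 → f/2 → f/2.8 → f/4 — 3 stops smaller aperture (darker).
ISO: 25600 → 12800 → 6400 → 3200 — 3 stops dropped (darker).
Net change so far: 6 stops darker. Offset with the shutter speed: 1/250 → 1/125 → 1/60 → 1/30 → 1/15 → 1/8 → 1/4.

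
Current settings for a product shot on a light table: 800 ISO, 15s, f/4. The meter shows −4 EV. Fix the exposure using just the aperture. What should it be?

Underexposed by 4 stops → need 4 stops brighter.
Aperture: f/4 → f/2.8 → f/2 → f/1.4 → f/1.0.

f/1.0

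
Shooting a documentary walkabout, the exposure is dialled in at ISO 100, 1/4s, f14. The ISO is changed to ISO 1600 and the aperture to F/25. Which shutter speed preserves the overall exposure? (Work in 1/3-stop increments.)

ISO: 100 → 125 → 160 → 200 → 250 → 320 → 400 → 500 → 640 → 800 → 1000 → 1250 → 1600 — 4 stops raised (brighter).
Aperture: f/14 → f/16 → f/18 → f/20 → f/22 → f/25 — 1 2/3 stops narrower (darker).
Net change so far: 2 1/3 stops brighter. Offset with the shutter speed: 1/4 → 1/5 → 1/6 → 1/8 → 1/10 → 1/13 → 1/15 → 1/20.

1/20s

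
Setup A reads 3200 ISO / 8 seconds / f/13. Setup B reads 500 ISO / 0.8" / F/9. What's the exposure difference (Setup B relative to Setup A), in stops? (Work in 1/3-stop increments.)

5 stops darker

Aperture: f/13 → f/11 → f/10 → f/9 — 1 stop opened up (brighter).
Shutter speed: 8 → 6 → 5 → 4 → 3.2 → 2.5 → 2 → 1.6 → 1.3 → 1 → 0.8 — 3 1/3 stops faster (darker).
ISO: 3200 → 2500 → 2000 → 1600 → 1250 → 1000 → 800 → 640 → 500 — 2 2/3 stops dropped (darker).
Net: +1 −3 1/3 −2 2/3 = −5 stops.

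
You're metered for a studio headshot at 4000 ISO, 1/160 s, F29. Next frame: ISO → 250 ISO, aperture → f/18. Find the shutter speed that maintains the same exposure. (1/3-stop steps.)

ISO: 4000 → 3200 → 2500 → 2000 → 1600 → 1250 → 1000 → 800 → 640 → 500 → 400 → 320 → 250 — 4 stops lower (darker).
Aperture: f/29 → f/25 → f/22 → f/20 → f/18 — 1 1/3 stops larger aperture (brighter).
Net change so far: 2 2/3 stops darker. Offset with the shutter speed: 1/160 → 1/125 → 1/100 → 1/80 → 1/60 → 1/50 → 1/40 → 1/30 → 1/25.

1/25s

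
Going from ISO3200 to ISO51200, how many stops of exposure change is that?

3200 → 6400 → 12800 → 25600 → 51200 — count the steps: 4 stops.

4 stops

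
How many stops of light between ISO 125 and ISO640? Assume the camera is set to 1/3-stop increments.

125 → 160 → 200 → 250 → 320 → 400 → 500 → 640 — count the steps: 7 third-stops = 2 1/3 stops.

2 1/3 stops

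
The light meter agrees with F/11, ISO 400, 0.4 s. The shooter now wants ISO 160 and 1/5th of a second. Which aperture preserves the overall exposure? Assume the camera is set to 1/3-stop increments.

ISO: 400 → 320 → 250 → 200 → 160 — 1 1/3 stops dropped (darker).
Shutter speed: 0.4 → 0.3 → 1/4 → 1/5 — 1 stop shorter (darker).
Net change so far: 2 1/3 stops darker. Offset with the aperture: f/11 → f/10 → f/9 → f/8 → f/7.1 → f/6.3 → f/5.6 → f/5.

f/5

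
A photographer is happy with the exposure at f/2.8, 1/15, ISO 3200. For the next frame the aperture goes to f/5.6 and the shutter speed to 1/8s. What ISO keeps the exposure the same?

ISO 6400

Aperture: f/2.8 → f/4 → f/5.6 — 2 stops narrower (darker).
Shutter speed: 1/15 → 1/8 — 1 stop slower (brighter).
Net change so far: 1 stop darker. Offset with the ISO: 3200 → 6400.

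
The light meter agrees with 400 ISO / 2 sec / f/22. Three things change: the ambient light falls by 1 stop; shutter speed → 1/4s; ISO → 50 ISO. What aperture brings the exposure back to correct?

Scene light: 1 stop darker.
Shutter speed: 2 → 1 → 1/2 → 1/4 — 3 stops shorter (darker).
ISO: 400 → 200 → 100 → 50 — 3 stops lower (darker).
Net so far: 7 stops darker. Aperture: f/22 → f/16 → f/11 → f/8 → f/5.6 → f/4 → f/2.8 → f/2.

f/2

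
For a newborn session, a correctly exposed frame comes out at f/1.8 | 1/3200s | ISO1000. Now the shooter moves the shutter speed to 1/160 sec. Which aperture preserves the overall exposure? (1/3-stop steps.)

Shutter speed: 1/3200 → 1/2500 → 1/2000 → 1/1600 → 1/1250 → 1/1000 → 1/800 → 1/640 → 1/500 → 1/400 → 1/320 → 1/250 → 1/200 → 1/160 — 4 1/3 stops slower (brighter).
Need 4 1/3 stops darker from the aperture: f/1.8 → f/2 → f/2.2 → f/2.5 → f/2.8 → f/3.2 → f/3.5 → f/4 → f/4.5 → f/5 → f/5.6 → f/6.3 → f/7.1 → f/8.

f/8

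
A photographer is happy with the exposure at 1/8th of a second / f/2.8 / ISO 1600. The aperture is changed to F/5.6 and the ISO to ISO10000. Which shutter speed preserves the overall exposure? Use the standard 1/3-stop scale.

Aperture: f/2.8 → f/3.2 → f/3.5 → f/4 → f/4.5 → f/5 → f/5.6 — 2 stops smaller aperture (darker).
ISO: 1600 → 2000 → 2500 → 3200 → 4000 → 5000 → 6400 → 8000 → 10000 — 2 2/3 stops raised (brighter).
Net change so far: 2/3 stop brighter. Offset with the shutter speed: 1/8 → 1/10 → 1/13.

1/13s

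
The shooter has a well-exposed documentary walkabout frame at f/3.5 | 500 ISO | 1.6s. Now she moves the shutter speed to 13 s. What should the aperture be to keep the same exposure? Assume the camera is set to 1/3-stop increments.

Shutter speed: 1.6 → 2 → 2.5 → 3.2 → 4 → 5 → 6 → 8 → 10 → 13 — 3 stops slower (brighter).
Need 3 stops darker from the aperture: f/3.5 → f/4 → f/4.5 → f/5 → f/5.6 → f/6.3 → f/7.1 → f/8 → f/9 → f/10.

f/10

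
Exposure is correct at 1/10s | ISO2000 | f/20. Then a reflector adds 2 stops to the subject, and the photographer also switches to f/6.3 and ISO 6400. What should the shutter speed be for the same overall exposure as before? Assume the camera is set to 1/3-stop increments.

Scene light: 2 stops brighter.
Aperture: f/20 → f/18 → f/16 → f/14 → f/13 → f/11 → f/10 → f/9 → f/8 → f/7.1 → f/6.3 — 3 1/3 stops opened up (brighter).
ISO: 2000 → 2500 → 3200 → 4000 → 5000 → 6400 — 1 2/3 stops raised (brighter).
Net so far: 7 stops brighter. Shutter speed: 1/10 → 1/13 → 1/15 → 1/20 → 1/25 → 1/30 → 1/40 → 1/50 → 1/60 → 1/80 → 1/100 → 1/125 → 1/160 → 1/200 → 1/250 → 1/320 → 1/400 → 1/500 → 1/640 → 1/800 → 1/1000 → 1/1250.

1/1250s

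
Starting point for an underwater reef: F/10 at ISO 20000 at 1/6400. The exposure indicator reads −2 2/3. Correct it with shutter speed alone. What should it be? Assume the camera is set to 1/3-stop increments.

Underexposed by 2 2/3 stops → need 2 2/3 stops brighter.
Shutter speed: 1/6400 → 1/5000 → 1/4000 → 1/3200 → 1/2500 → 1/2000 → 1/1600 → 1/1250 → 1/1000.

1/1000s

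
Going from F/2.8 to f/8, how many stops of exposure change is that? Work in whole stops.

3 stops

f/2.8 → f/4 → f/5.6 → f/8 — count the steps: 3 stops.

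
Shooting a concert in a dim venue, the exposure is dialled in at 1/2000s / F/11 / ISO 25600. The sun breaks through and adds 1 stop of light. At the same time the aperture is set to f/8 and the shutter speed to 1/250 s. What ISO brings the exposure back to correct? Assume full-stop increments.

Scene light: 1 stop brighter.
Aperture: f/11 → f/8 — 1 stop wider (brighter).
Shutter speed: 1/2000 → 1/1000 → 1/500 → 1/250 — 3 stops slower (brighter).
Net so far: 5 stops brighter. ISO: 25600 → 12800 → 6400 → 3200 → 1600 → 800.

ISO 800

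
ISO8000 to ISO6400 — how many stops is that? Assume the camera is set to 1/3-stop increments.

8000 → 6400 — count the steps: 1 third-stops = 1/3 stop.

1/3 stop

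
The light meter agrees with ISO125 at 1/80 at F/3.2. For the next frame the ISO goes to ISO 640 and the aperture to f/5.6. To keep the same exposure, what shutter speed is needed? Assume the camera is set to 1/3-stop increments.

1/125s

ISO: 125 → 160 → 200 → 250 → 320 → 400 → 500 → 640 — 2 1/3 stops raised (brighter).
Aperture: f/3.2 → f/3.5 → f/4 → f/4.5 → f/5 → f/5.6 — 1 2/3 stops smaller aperture (darker).
Net change so far: 2/3 stop brighter. Offset with the shutter speed: 1/80 → 1/100 → 1/125.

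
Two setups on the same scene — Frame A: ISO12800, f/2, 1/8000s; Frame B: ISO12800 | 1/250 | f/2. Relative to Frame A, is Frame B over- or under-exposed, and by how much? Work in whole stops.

5 stops brighter

Aperture: unchanged.
Shutter speed: 1/8000 → 1/4000 → 1/2000 → 1/1000 → 1/500 → 1/250 — 5 stops longer (brighter).
ISO: unchanged.
Net: +5 = +5 stops.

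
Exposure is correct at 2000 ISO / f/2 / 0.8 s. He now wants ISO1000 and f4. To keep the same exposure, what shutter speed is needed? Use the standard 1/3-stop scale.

6 s

ISO: 2000 → 1600 → 1250 → 1000 — 1 stop dropped (darker).
Aperture: f/2 → f/2.2 → f/2.5 → f/2.8 → f/3.2 → f/3.5 → f/4 — 2 stops narrower (darker).
Net change so far: 3 stops darker. Offset with the shutter speed: 0.8 → 1 → 1.3 → 1.6 → 2 → 2.5 → 3.2 → 4 → 5 → 6.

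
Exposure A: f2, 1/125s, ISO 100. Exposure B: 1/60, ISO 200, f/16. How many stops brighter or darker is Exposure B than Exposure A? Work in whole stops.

4 stops darker

Aperture: f/2 → f/2.8 → f/4 → f/5.6 → f/8 → f/11 → f/16 — 6 stops stopped down (darker).
Shutter speed: 1/125 → 1/60 — 1 stop longer (brighter).
ISO: 100 → 200 — 1 stop higher (brighter).
Net: −6 +1 +1 = −4 stops.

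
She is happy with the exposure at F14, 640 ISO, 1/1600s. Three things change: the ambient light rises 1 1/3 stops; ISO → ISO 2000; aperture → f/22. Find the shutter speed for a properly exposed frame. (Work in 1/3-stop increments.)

1/5000s

Scene light: 1 1/3 stops brighter.
ISO: 640 → 800 → 1000 → 1250 → 1600 → 2000 — 1 2/3 stops higher (brighter).
Aperture: f/14 → f/16 → f/18 → f/20 → f/22 — 1 1/3 stops smaller aperture (darker).
Net so far: 1 2/3 stops brighter. Shutter speed: 1/1600 → 1/2000 → 1/2500 → 1/3200 → 1/4000 → 1/5000.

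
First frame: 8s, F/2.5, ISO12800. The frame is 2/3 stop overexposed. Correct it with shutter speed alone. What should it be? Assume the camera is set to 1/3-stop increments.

5 s

Overexposed by 2/3 stop → need 2/3 stop darker.
Shutter speed: 8 → 6 → 5.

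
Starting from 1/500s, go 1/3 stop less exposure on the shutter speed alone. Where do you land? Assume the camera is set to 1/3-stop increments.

Shutter speed: 1/500 → 1/640 — 1/3 stop faster (darker).

1/640s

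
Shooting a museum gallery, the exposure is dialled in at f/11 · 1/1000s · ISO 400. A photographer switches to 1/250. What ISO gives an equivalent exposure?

ISO 100

Shutter speed: 1/1000 → 1/500 → 1/250 — 2 stops slower (brighter).
Need 2 stops darker from the ISO: 400 → 200 → 100.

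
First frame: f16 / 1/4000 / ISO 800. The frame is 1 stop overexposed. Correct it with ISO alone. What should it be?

Overexposed by 1 stop → need 1 stop darker.
ISO: 800 → 400.

ISO 400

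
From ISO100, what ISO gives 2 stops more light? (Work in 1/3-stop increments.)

ISO: 100 → 125 → 160 → 200 → 250 → 320 → 400 — 2 stops higher (brighter).

ISO 400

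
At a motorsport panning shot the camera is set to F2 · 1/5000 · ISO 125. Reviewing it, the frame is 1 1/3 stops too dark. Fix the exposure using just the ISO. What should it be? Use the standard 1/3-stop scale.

Underexposed by 1 1/3 stops → need 1 1/3 stops brighter.
ISO: 125 → 160 → 200 → 250 → 320.

ISO 320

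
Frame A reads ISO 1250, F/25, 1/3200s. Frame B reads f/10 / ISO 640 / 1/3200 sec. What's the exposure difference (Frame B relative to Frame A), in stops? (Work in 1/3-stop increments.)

1 2/3 stops brighter

Aperture: f/25 → f/22 → f/20 → f/18 → f/16 → f/14 → f/13 → f/11 → f/10 — 2 2/3 stops wider (brighter).
Shutter speed: unchanged.
ISO: 1250 → 1000 → 800 → 640 — 1 stop dropped (darker).
Net: +2 2/3 −1 = +1 2/3 stops.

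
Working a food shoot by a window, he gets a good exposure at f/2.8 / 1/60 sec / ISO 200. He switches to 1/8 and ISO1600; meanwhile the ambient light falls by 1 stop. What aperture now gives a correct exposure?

Scene light: 1 stop darker.
Shutter speed: 1/60 → 1/30 → 1/15 → 1/8 — 3 stops longer (brighter).
ISO: 200 → 400 → 800 → 1600 — 3 stops raised (brighter).
Net so far: 5 stops brighter. Aperture: f/2.8 → f/4 → f/5.6 → f/8 → f/11 → f/16.

f/16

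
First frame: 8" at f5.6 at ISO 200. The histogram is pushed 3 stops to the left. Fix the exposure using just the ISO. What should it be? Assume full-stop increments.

ISO 1600

Underexposed by 3 stops → need 3 stops brighter.
ISO: 200 → 400 → 800 → 1600.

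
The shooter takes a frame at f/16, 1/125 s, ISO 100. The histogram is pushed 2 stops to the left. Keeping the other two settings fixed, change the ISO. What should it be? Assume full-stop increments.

ISO 400

Underexposed by 2 stops → need 2 stops brighter.
ISO: 100 → 200 → 400.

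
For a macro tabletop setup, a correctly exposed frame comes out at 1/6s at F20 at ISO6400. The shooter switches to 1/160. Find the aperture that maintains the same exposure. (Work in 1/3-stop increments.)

Shutter speed: 1/6 → 1/8 → 1/10 → 1/13 → 1/15 → 1/20 → 1/25 → 1/30 → 1/40 → 1/50 → 1/60 → 1/80 → 1/100 → 1/125 → 1/160 — 4 2/3 stops shorter (darker).
Need 4 2/3 stops brighter from the aperture: f/20 → f/18 → f/16 → f/14 → f/13 → f/11 → f/10 → f/9 → f/8 → f/7.1 → f/6.3 → f/5.6 → f/5 → f/4.5 → f/4.

f/4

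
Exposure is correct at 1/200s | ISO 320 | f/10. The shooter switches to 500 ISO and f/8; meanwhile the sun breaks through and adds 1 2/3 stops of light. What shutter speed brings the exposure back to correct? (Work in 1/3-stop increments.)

1/1600s

Scene light: 1 2/3 stops brighter.
ISO: 320 → 400 → 500 — 2/3 stop higher (brighter).
Aperture: f/10 → f/9 → f/8 — 2/3 stop larger aperture (brighter).
Net so far: 3 stops brighter. Shutter speed: 1/200 → 1/250 → 1/320 → 1/400 → 1/500 → 1/640 → 1/800 → 1/1000 → 1/1250 → 1/1600.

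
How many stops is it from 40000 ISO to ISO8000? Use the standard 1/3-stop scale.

2 1/3 stops

40000 → 32000 → 25600 → 20000 → 16000 → 12800 → 10000 → 8000 — count the steps: 7 third-stops = 2 1/3 stops.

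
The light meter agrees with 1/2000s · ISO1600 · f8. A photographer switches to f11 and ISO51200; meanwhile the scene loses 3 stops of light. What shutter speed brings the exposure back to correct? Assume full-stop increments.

1/4000s

Scene light: 3 stops darker.
Aperture: f/8 → f/11 — 1 stop narrower (darker).
ISO: 1600 → 3200 → 6400 → 12800 → 25600 → 51200 — 5 stops higher (brighter).
Net so far: 1 stop brighter. Shutter speed: 1/2000 → 1/4000.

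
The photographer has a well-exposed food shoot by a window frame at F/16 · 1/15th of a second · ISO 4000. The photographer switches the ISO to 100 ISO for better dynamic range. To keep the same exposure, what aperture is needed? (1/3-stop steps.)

ISO: 4000 → 3200 → 2500 → 2000 → 1600 → 1250 → 1000 → 800 → 640 → 500 → 400 → 320 → 250 → 200 → 160 → 125 → 100 — 5 1/3 stops dropped (darker).
Need 5 1/3 stops brighter from the aperture: f/16 → f/14 → f/13 → f/11 → f/10 → f/9 → f/8 → f/7.1 → f/6.3 → f/5.6 → f/5 → f/4.5 → f/4 → f/3.5 → f/3.2 → f/2.8 → f/2.5.

f/2.5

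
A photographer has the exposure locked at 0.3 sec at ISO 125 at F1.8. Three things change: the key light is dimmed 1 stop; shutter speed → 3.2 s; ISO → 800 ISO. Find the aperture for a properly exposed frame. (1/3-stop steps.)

Scene light: 1 stop darker.
Shutter speed: 0.3 → 0.4 → 0.5 → 0.6 → 0.8 → 1 → 1.3 → 1.6 → 2 → 2.5 → 3.2 — 3 1/3 stops longer (brighter).
ISO: 125 → 160 → 200 → 250 → 320 → 400 → 500 → 640 → 800 — 2 2/3 stops raised (brighter).
Net so far: 5 stops brighter. Aperture: f/1.8 → f/2 → f/2.2 → f/2.5 → f/2.8 → f/3.2 → f/3.5 → f/4 → f/4.5 → f/5 → f/5.6 → f/6.3 → f/7.1 → f/8 → f/9 → f/10.

f/10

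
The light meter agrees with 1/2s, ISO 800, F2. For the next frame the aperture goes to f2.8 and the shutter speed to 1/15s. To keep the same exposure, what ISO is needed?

Aperture: f/2 → f/2.8 — 1 stop narrower (darker).
Shutter speed: 1/2 → 1/4 → 1/8 → 1/15 — 3 stops faster (darker).
Net change so far: 4 stops darker. Offset with the ISO: 800 → 1600 → 3200 → 6400 → 12800.

ISO 12800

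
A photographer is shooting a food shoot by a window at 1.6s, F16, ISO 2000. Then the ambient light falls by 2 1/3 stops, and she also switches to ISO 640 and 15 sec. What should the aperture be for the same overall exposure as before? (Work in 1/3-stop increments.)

Scene light: 2 1/3 stops darker.
ISO: 2000 → 1600 → 1250 → 1000 → 800 → 640 — 1 2/3 stops dropped (darker).
Shutter speed: 1.6 → 2 → 2.5 → 3.2 → 4 → 5 → 6 → 8 → 10 → 13 → 15 — 3 1/3 stops slower (brighter).
Net so far: 2/3 stop darker. Aperture: f/16 → f/14 → f/13.

f/13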